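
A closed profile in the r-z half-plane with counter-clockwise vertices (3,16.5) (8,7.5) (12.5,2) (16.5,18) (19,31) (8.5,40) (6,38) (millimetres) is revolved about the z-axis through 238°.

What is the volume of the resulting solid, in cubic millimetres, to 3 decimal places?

Volume = 16275.695 mm³

Profile (r,z), 7 vertices: (3,16.5) (8,7.5) (12.5,2) (16.5,18) (19,31) (8.5,40) (6,38)
edge 0: (3,16.5)→(8,7.5)  cross = 3·7.5 − 8·16.5 = -109.5000; (r_i+r_j)·cross = 11·-109.5000 = -1204.5000
edge 1: (8,7.5)→(12.5,2)  cross = 8·2 − 12.5·7.5 = -77.7500; (r_i+r_j)·cross = 20.5·-77.7500 = -1593.8750
edge 2: (12.5,2)→(16.5,18)  cross = 12.5·18 − 16.5·2 = 192.0000; (r_i+r_j)·cross = 29·192.0000 = 5568.0000
edge 3: (16.5,18)→(19,31)  cross = 16.5·31 − 19·18 = 169.5000; (r_i+r_j)·cross = 35.5·169.5000 = 6017.2500
edge 4: (19,31)→(8.5,40)  cross = 19·40 − 8.5·31 = 496.5000; (r_i+r_j)·cross = 27.5·496.5000 = 13653.7500
edge 5: (8.5,40)→(6,38)  cross = 8.5·38 − 6·40 = 83.0000; (r_i+r_j)·cross = 14.5·83.0000 = 1203.5000
edge 6: (6,38)→(3,16.5)  cross = 6·16.5 − 3·38 = -15.0000; (r_i+r_j)·cross = 9·-15.0000 = -135.0000
Σcross = 738.7500 → A = |Σcross|/2 = 369.3750 mm²
Σ(r_i+r_j)·cross = 23509.1250 → first moment M = |Σ|/6 = 3918.1875
R_c = M/A = 3918.1875/369.3750 = 10.6076 mm
θ = 238° = 4.153884 rad
V = θ·R_c·A = 4.153884·10.6076·369.3750 = 16275.695 mm³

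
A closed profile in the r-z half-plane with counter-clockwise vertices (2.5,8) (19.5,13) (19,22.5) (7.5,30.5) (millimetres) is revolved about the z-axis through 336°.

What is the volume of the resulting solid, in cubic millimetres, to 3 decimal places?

Profile (r,z), 4 vertices: (2.5,8) (19.5,13) (19,22.5) (7.5,30.5)
edge 0: (2.5,8)→(19.5,13)  cross = 2.5·13 − 19.5·8 = -123.5000; (r_i+r_j)·cross = 22·-123.5000 = -2717.0000
edge 1: (19.5,13)→(19,22.5)  cross = 19.5·22.5 − 19·13 = 191.7500; (r_i+r_j)·cross = 38.5·191.7500 = 7382.3750
edge 2: (19,22.5)→(7.5,30.5)  cross = 19·30.5 − 7.5·22.5 = 410.7500; (r_i+r_j)·cross = 26.5·410.7500 = 10884.8750
edge 3: (7.5,30.5)→(2.5,8)  cross = 7.5·8 − 2.5·30.5 = -16.2500; (r_i+r_j)·cross = 10·-16.2500 = -162.5000
Σcross = 462.7500 → A = |Σcross|/2 = 231.3750 mm²
Σ(r_i+r_j)·cross = 15387.7500 → first moment M = |Σ|/6 = 2564.6250
R_c = M/A = 2564.6250/231.3750 = 11.0843 mm
θ = 336° = 5.864306 rad
V = θ·R_c·A = 5.864306·11.0843·231.3750 = 15039.747 mm³

Volume = 15039.747 mm³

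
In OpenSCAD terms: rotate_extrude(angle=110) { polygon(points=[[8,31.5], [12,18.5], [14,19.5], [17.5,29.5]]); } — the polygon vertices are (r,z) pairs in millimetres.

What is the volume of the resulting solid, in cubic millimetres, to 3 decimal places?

Profile (r,z), 4 vertices: (8,31.5) (12,18.5) (14,19.5) (17.5,29.5)
edge 0: (8,31.5)→(12,18.5)  cross = 8·18.5 − 12·31.5 = -230.0000; (r_i+r_j)·cross = 20·-230.0000 = -4600.0000
edge 1: (12,18.5)→(14,19.5)  cross = 12·19.5 − 14·18.5 = -25.0000; (r_i+r_j)·cross = 26·-25.0000 = -650.0000
edge 2: (14,19.5)→(17.5,29.5)  cross = 14·29.5 − 17.5·19.5 = 71.7500; (r_i+r_j)·cross = 31.5·71.7500 = 2260.1250
edge 3: (17.5,29.5)→(8,31.5)  cross = 17.5·31.5 − 8·29.5 = 315.2500; (r_i+r_j)·cross = 25.5·315.2500 = 8038.8750
Σcross = 132.0000 → A = |Σcross|/2 = 66.0000 mm²
Σ(r_i+r_j)·cross = 5049.0000 → first moment M = |Σ|/6 = 841.5000
R_c = M/A = 841.5000/66.0000 = 12.7500 mm
θ = 110° = 1.919862 rad
V = θ·R_c·A = 1.919862·12.7500·66.0000 = 1615.564 mm³

Volume = 1615.564 mm³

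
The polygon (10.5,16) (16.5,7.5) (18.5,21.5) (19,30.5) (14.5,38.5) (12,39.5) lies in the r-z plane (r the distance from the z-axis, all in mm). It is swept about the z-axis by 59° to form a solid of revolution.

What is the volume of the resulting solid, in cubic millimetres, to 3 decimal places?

Volume = 2748.001 mm³

Profile (r,z), 6 vertices: (10.5,16) (16.5,7.5) (18.5,21.5) (19,30.5) (14.5,38.5) (12,39.5)
edge 0: (10.5,16)→(16.5,7.5)  cross = 10.5·7.5 − 16.5·16 = -185.2500; (r_i+r_j)·cross = 27·-185.2500 = -5001.7500
edge 1: (16.5,7.5)→(18.5,21.5)  cross = 16.5·21.5 − 18.5·7.5 = 216.0000; (r_i+r_j)·cross = 35·216.0000 = 7560.0000
edge 2: (18.5,21.5)→(19,30.5)  cross = 18.5·30.5 − 19·21.5 = 155.7500; (r_i+r_j)·cross = 37.5·155.7500 = 5840.6250
edge 3: (19,30.5)→(14.5,38.5)  cross = 19·38.5 − 14.5·30.5 = 289.2500; (r_i+r_j)·cross = 33.5·289.2500 = 9689.8750
edge 4: (14.5,38.5)→(12,39.5)  cross = 14.5·39.5 − 12·38.5 = 110.7500; (r_i+r_j)·cross = 26.5·110.7500 = 2934.8750
edge 5: (12,39.5)→(10.5,16)  cross = 12·16 − 10.5·39.5 = -222.7500; (r_i+r_j)·cross = 22.5·-222.7500 = -5011.8750
Σcross = 363.7500 → A = |Σcross|/2 = 181.8750 mm²
Σ(r_i+r_j)·cross = 16011.7500 → first moment M = |Σ|/6 = 2668.6250
R_c = M/A = 2668.6250/181.8750 = 14.6729 mm
θ = 59° = 1.029744 rad
V = θ·R_c·A = 1.029744·14.6729·181.8750 = 2748.001 mm³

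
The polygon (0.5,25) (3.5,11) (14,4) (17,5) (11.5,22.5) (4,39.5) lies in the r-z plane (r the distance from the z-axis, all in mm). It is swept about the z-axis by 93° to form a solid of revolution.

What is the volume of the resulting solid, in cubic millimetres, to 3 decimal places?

Volume = 3396.049 mm³

Profile (r,z), 6 vertices: (0.5,25) (3.5,11) (14,4) (17,5) (11.5,22.5) (4,39.5)
edge 0: (0.5,25)→(3.5,11)  cross = 0.5·11 − 3.5·25 = -82.0000; (r_i+r_j)·cross = 4·-82.0000 = -328.0000
edge 1: (3.5,11)→(14,4)  cross = 3.5·4 − 14·11 = -140.0000; (r_i+r_j)·cross = 17.5·-140.0000 = -2450.0000
edge 2: (14,4)→(17,5)  cross = 14·5 − 17·4 = 2.0000; (r_i+r_j)·cross = 31·2.0000 = 62.0000
edge 3: (17,5)→(11.5,22.5)  cross = 17·22.5 − 11.5·5 = 325.0000; (r_i+r_j)·cross = 28.5·325.0000 = 9262.5000
edge 4: (11.5,22.5)→(4,39.5)  cross = 11.5·39.5 − 4·22.5 = 364.2500; (r_i+r_j)·cross = 15.5·364.2500 = 5645.8750
edge 5: (4,39.5)→(0.5,25)  cross = 4·25 − 0.5·39.5 = 80.2500; (r_i+r_j)·cross = 4.5·80.2500 = 361.1250
Σcross = 549.5000 → A = |Σcross|/2 = 274.7500 mm²
Σ(r_i+r_j)·cross = 12553.5000 → first moment M = |Σ|/6 = 2092.2500
R_c = M/A = 2092.2500/274.7500 = 7.6151 mm
θ = 93° = 1.623156 rad
V = θ·R_c·A = 1.623156·7.6151·274.7500 = 3396.049 mm³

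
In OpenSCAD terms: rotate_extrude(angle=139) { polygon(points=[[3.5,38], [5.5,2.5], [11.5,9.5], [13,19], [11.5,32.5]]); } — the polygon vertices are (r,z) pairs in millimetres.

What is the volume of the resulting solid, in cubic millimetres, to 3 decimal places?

Volume = 4355.290 mm³

Profile (r,z), 5 vertices: (3.5,38) (5.5,2.5) (11.5,9.5) (13,19) (11.5,32.5)
edge 0: (3.5,38)→(5.5,2.5)  cross = 3.5·2.5 − 5.5·38 = -200.2500; (r_i+r_j)·cross = 9·-200.2500 = -1802.2500
edge 1: (5.5,2.5)→(11.5,9.5)  cross = 5.5·9.5 − 11.5·2.5 = 23.5000; (r_i+r_j)·cross = 17·23.5000 = 399.5000
edge 2: (11.5,9.5)→(13,19)  cross = 11.5·19 − 13·9.5 = 95.0000; (r_i+r_j)·cross = 24.5·95.0000 = 2327.5000
edge 3: (13,19)→(11.5,32.5)  cross = 13·32.5 − 11.5·19 = 204.0000; (r_i+r_j)·cross = 24.5·204.0000 = 4998.0000
edge 4: (11.5,32.5)→(3.5,38)  cross = 11.5·38 − 3.5·32.5 = 323.2500; (r_i+r_j)·cross = 15·323.2500 = 4848.7500
Σcross = 445.5000 → A = |Σcross|/2 = 222.7500 mm²
Σ(r_i+r_j)·cross = 10771.5000 → first moment M = |Σ|/6 = 1795.2500
R_c = M/A = 1795.2500/222.7500 = 8.0595 mm
θ = 139° = 2.426008 rad
V = θ·R_c·A = 2.426008·8.0595·222.7500 = 4355.290 mm³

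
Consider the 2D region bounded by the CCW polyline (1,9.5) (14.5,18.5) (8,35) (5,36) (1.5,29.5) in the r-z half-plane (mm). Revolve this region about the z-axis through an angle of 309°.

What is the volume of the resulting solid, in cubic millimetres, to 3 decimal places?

Profile (r,z), 5 vertices: (1,9.5) (14.5,18.5) (8,35) (5,36) (1.5,29.5)
edge 0: (1,9.5)→(14.5,18.5)  cross = 1·18.5 − 14.5·9.5 = -119.2500; (r_i+r_j)·cross = 15.5·-119.2500 = -1848.3750
edge 1: (14.5,18.5)→(8,35)  cross = 14.5·35 − 8·18.5 = 359.5000; (r_i+r_j)·cross = 22.5·359.5000 = 8088.7500
edge 2: (8,35)→(5,36)  cross = 8·36 − 5·35 = 113.0000; (r_i+r_j)·cross = 13·113.0000 = 1469.0000
edge 3: (5,36)→(1.5,29.5)  cross = 5·29.5 − 1.5·36 = 93.5000; (r_i+r_j)·cross = 6.5·93.5000 = 607.7500
edge 4: (1.5,29.5)→(1,9.5)  cross = 1.5·9.5 − 1·29.5 = -15.2500; (r_i+r_j)·cross = 2.5·-15.2500 = -38.1250
Σcross = 431.5000 → A = |Σcross|/2 = 215.7500 mm²
Σ(r_i+r_j)·cross = 8279.0000 → first moment M = |Σ|/6 = 1379.8333
R_c = M/A = 1379.8333/215.7500 = 6.3955 mm
θ = 309° = 5.393067 rad
V = θ·R_c·A = 5.393067·6.3955·215.7500 = 7441.534 mm³

Volume = 7441.534 mm³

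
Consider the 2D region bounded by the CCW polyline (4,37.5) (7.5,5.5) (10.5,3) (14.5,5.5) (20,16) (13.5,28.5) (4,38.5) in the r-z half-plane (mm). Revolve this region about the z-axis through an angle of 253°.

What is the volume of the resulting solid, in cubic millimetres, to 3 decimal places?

Profile (r,z), 7 vertices: (4,37.5) (7.5,5.5) (10.5,3) (14.5,5.5) (20,16) (13.5,28.5) (4,38.5)
edge 0: (4,37.5)→(7.5,5.5)  cross = 4·5.5 − 7.5·37.5 = -259.2500; (r_i+r_j)·cross = 11.5·-259.2500 = -2981.3750
edge 1: (7.5,5.5)→(10.5,3)  cross = 7.5·3 − 10.5·5.5 = -35.2500; (r_i+r_j)·cross = 18·-35.2500 = -634.5000
edge 2: (10.5,3)→(14.5,5.5)  cross = 10.5·5.5 − 14.5·3 = 14.2500; (r_i+r_j)·cross = 25·14.2500 = 356.2500
edge 3: (14.5,5.5)→(20,16)  cross = 14.5·16 − 20·5.5 = 122.0000; (r_i+r_j)·cross = 34.5·122.0000 = 4209.0000
edge 4: (20,16)→(13.5,28.5)  cross = 20·28.5 − 13.5·16 = 354.0000; (r_i+r_j)·cross = 33.5·354.0000 = 11859.0000
edge 5: (13.5,28.5)→(4,38.5)  cross = 13.5·38.5 − 4·28.5 = 405.7500; (r_i+r_j)·cross = 17.5·405.7500 = 7100.6250
edge 6: (4,38.5)→(4,37.5)  cross = 4·37.5 − 4·38.5 = -4.0000; (r_i+r_j)·cross = 8·-4.0000 = -32.0000
Σcross = 597.5000 → A = |Σcross|/2 = 298.7500 mm²
Σ(r_i+r_j)·cross = 19877.0000 → first moment M = |Σ|/6 = 3312.8333
R_c = M/A = 3312.8333/298.7500 = 11.0890 mm
θ = 253° = 4.415683 rad
V = θ·R_c·A = 4.415683·11.0890·298.7500 = 14628.422 mm³

Volume = 14628.422 mm³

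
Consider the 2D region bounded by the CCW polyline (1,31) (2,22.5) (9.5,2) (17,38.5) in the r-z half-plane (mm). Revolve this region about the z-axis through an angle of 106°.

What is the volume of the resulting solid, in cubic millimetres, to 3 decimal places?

Volume = 4641.696 mm³

Profile (r,z), 4 vertices: (1,31) (2,22.5) (9.5,2) (17,38.5)
edge 0: (1,31)→(2,22.5)  cross = 1·22.5 − 2·31 = -39.5000; (r_i+r_j)·cross = 3·-39.5000 = -118.5000
edge 1: (2,22.5)→(9.5,2)  cross = 2·2 − 9.5·22.5 = -209.7500; (r_i+r_j)·cross = 11.5·-209.7500 = -2412.1250
edge 2: (9.5,2)→(17,38.5)  cross = 9.5·38.5 − 17·2 = 331.7500; (r_i+r_j)·cross = 26.5·331.7500 = 8791.3750
edge 3: (17,38.5)→(1,31)  cross = 17·31 − 1·38.5 = 488.5000; (r_i+r_j)·cross = 18·488.5000 = 8793.0000
Σcross = 571.0000 → A = |Σcross|/2 = 285.5000 mm²
Σ(r_i+r_j)·cross = 15053.7500 → first moment M = |Σ|/6 = 2508.9583
R_c = M/A = 2508.9583/285.5000 = 8.7879 mm
θ = 106° = 1.850049 rad
V = θ·R_c·A = 1.850049·8.7879·285.5000 = 4641.696 mm³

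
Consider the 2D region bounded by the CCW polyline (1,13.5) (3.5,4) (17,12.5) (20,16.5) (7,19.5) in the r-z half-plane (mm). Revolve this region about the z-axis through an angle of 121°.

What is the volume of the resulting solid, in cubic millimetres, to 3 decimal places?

Volume = 2973.571 mm³

Profile (r,z), 5 vertices: (1,13.5) (3.5,4) (17,12.5) (20,16.5) (7,19.5)
edge 0: (1,13.5)→(3.5,4)  cross = 1·4 − 3.5·13.5 = -43.2500; (r_i+r_j)·cross = 4.5·-43.2500 = -194.6250
edge 1: (3.5,4)→(17,12.5)  cross = 3.5·12.5 − 17·4 = -24.2500; (r_i+r_j)·cross = 20.5·-24.2500 = -497.1250
edge 2: (17,12.5)→(20,16.5)  cross = 17·16.5 − 20·12.5 = 30.5000; (r_i+r_j)·cross = 37·30.5000 = 1128.5000
edge 3: (20,16.5)→(7,19.5)  cross = 20·19.5 − 7·16.5 = 274.5000; (r_i+r_j)·cross = 27·274.5000 = 7411.5000
edge 4: (7,19.5)→(1,13.5)  cross = 7·13.5 − 1·19.5 = 75.0000; (r_i+r_j)·cross = 8·75.0000 = 600.0000
Σcross = 312.5000 → A = |Σcross|/2 = 156.2500 mm²
Σ(r_i+r_j)·cross = 8448.2500 → first moment M = |Σ|/6 = 1408.0417
R_c = M/A = 1408.0417/156.2500 = 9.0115 mm
θ = 121° = 2.111848 rad
V = θ·R_c·A = 2.111848·9.0115·156.2500 = 2973.571 mm³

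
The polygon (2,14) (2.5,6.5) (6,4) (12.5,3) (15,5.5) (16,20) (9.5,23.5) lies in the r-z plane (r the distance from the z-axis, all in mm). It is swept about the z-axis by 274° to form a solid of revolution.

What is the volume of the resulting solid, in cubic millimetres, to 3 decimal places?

Volume = 9580.046 mm³

Profile (r,z), 7 vertices: (2,14) (2.5,6.5) (6,4) (12.5,3) (15,5.5) (16,20) (9.5,23.5)
edge 0: (2,14)→(2.5,6.5)  cross = 2·6.5 − 2.5·14 = -22.0000; (r_i+r_j)·cross = 4.5·-22.0000 = -99.0000
edge 1: (2.5,6.5)→(6,4)  cross = 2.5·4 − 6·6.5 = -29.0000; (r_i+r_j)·cross = 8.5·-29.0000 = -246.5000
edge 2: (6,4)→(12.5,3)  cross = 6·3 − 12.5·4 = -32.0000; (r_i+r_j)·cross = 18.5·-32.0000 = -592.0000
edge 3: (12.5,3)→(15,5.5)  cross = 12.5·5.5 − 15·3 = 23.7500; (r_i+r_j)·cross = 27.5·23.7500 = 653.1250
edge 4: (15,5.5)→(16,20)  cross = 15·20 − 16·5.5 = 212.0000; (r_i+r_j)·cross = 31·212.0000 = 6572.0000
edge 5: (16,20)→(9.5,23.5)  cross = 16·23.5 − 9.5·20 = 186.0000; (r_i+r_j)·cross = 25.5·186.0000 = 4743.0000
edge 6: (9.5,23.5)→(2,14)  cross = 9.5·14 − 2·23.5 = 86.0000; (r_i+r_j)·cross = 11.5·86.0000 = 989.0000
Σcross = 424.7500 → A = |Σcross|/2 = 212.3750 mm²
Σ(r_i+r_j)·cross = 12019.6250 → first moment M = |Σ|/6 = 2003.2708
R_c = M/A = 2003.2708/212.3750 = 9.4327 mm
θ = 274° = 4.782202 rad
V = θ·R_c·A = 4.782202·9.4327·212.3750 = 9580.046 mm³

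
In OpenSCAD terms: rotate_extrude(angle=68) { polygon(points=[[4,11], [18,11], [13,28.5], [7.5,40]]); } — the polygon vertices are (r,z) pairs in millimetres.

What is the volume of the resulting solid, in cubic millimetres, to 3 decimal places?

Profile (r,z), 4 vertices: (4,11) (18,11) (13,28.5) (7.5,40)
edge 0: (4,11)→(18,11)  cross = 4·11 − 18·11 = -154.0000; (r_i+r_j)·cross = 22·-154.0000 = -3388.0000
edge 1: (18,11)→(13,28.5)  cross = 18·28.5 − 13·11 = 370.0000; (r_i+r_j)·cross = 31·370.0000 = 11470.0000
edge 2: (13,28.5)→(7.5,40)  cross = 13·40 − 7.5·28.5 = 306.2500; (r_i+r_j)·cross = 20.5·306.2500 = 6278.1250
edge 3: (7.5,40)→(4,11)  cross = 7.5·11 − 4·40 = -77.5000; (r_i+r_j)·cross = 11.5·-77.5000 = -891.2500
Σcross = 444.7500 → A = |Σcross|/2 = 222.3750 mm²
Σ(r_i+r_j)·cross = 13468.8750 → first moment M = |Σ|/6 = 2244.8125
R_c = M/A = 2244.8125/222.3750 = 10.0947 mm
θ = 68° = 1.186824 rad
V = θ·R_c·A = 1.186824·10.0947·222.3750 = 2664.197 mm³

Volume = 2664.197 mm³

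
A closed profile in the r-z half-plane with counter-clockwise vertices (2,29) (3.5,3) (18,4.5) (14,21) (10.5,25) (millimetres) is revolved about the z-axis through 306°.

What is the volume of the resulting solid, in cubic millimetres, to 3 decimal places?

Volume = 13428.653 mm³

Profile (r,z), 5 vertices: (2,29) (3.5,3) (18,4.5) (14,21) (10.5,25)
edge 0: (2,29)→(3.5,3)  cross = 2·3 − 3.5·29 = -95.5000; (r_i+r_j)·cross = 5.5·-95.5000 = -525.2500
edge 1: (3.5,3)→(18,4.5)  cross = 3.5·4.5 − 18·3 = -38.2500; (r_i+r_j)·cross = 21.5·-38.2500 = -822.3750
edge 2: (18,4.5)→(14,21)  cross = 18·21 − 14·4.5 = 315.0000; (r_i+r_j)·cross = 32·315.0000 = 10080.0000
edge 3: (14,21)→(10.5,25)  cross = 14·25 − 10.5·21 = 129.5000; (r_i+r_j)·cross = 24.5·129.5000 = 3172.7500
edge 4: (10.5,25)→(2,29)  cross = 10.5·29 − 2·25 = 254.5000; (r_i+r_j)·cross = 12.5·254.5000 = 3181.2500
Σcross = 565.2500 → A = |Σcross|/2 = 282.6250 mm²
Σ(r_i+r_j)·cross = 15086.3750 → first moment M = |Σ|/6 = 2514.3958
R_c = M/A = 2514.3958/282.6250 = 8.8966 mm
θ = 306° = 5.340708 rad
V = θ·R_c·A = 5.340708·8.8966·282.6250 = 13428.653 mm³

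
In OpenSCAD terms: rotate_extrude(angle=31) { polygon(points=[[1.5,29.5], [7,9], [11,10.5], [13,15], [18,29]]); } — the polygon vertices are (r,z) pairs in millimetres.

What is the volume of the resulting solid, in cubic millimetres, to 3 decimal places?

Profile (r,z), 5 vertices: (1.5,29.5) (7,9) (11,10.5) (13,15) (18,29)
edge 0: (1.5,29.5)→(7,9)  cross = 1.5·9 − 7·29.5 = -193.0000; (r_i+r_j)·cross = 8.5·-193.0000 = -1640.5000
edge 1: (7,9)→(11,10.5)  cross = 7·10.5 − 11·9 = -25.5000; (r_i+r_j)·cross = 18·-25.5000 = -459.0000
edge 2: (11,10.5)→(13,15)  cross = 11·15 − 13·10.5 = 28.5000; (r_i+r_j)·cross = 24·28.5000 = 684.0000
edge 3: (13,15)→(18,29)  cross = 13·29 − 18·15 = 107.0000; (r_i+r_j)·cross = 31·107.0000 = 3317.0000
edge 4: (18,29)→(1.5,29.5)  cross = 18·29.5 − 1.5·29 = 487.5000; (r_i+r_j)·cross = 19.5·487.5000 = 9506.2500
Σcross = 404.5000 → A = |Σcross|/2 = 202.2500 mm²
Σ(r_i+r_j)·cross = 11407.7500 → first moment M = |Σ|/6 = 1901.2917
R_c = M/A = 1901.2917/202.2500 = 9.4007 mm
θ = 31° = 0.541052 rad
V = θ·R_c·A = 0.541052·9.4007·202.2500 = 1028.698 mm³

Volume = 1028.698 mm³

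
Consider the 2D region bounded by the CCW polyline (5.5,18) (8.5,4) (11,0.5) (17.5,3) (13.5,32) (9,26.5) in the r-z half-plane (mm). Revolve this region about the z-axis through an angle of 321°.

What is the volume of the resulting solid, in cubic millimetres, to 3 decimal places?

Volume = 14932.082 mm³

Profile (r,z), 6 vertices: (5.5,18) (8.5,4) (11,0.5) (17.5,3) (13.5,32) (9,26.5)
edge 0: (5.5,18)→(8.5,4)  cross = 5.5·4 − 8.5·18 = -131.0000; (r_i+r_j)·cross = 14·-131.0000 = -1834.0000
edge 1: (8.5,4)→(11,0.5)  cross = 8.5·0.5 − 11·4 = -39.7500; (r_i+r_j)·cross = 19.5·-39.7500 = -775.1250
edge 2: (11,0.5)→(17.5,3)  cross = 11·3 − 17.5·0.5 = 24.2500; (r_i+r_j)·cross = 28.5·24.2500 = 691.1250
edge 3: (17.5,3)→(13.5,32)  cross = 17.5·32 − 13.5·3 = 519.5000; (r_i+r_j)·cross = 31·519.5000 = 16104.5000
edge 4: (13.5,32)→(9,26.5)  cross = 13.5·26.5 − 9·32 = 69.7500; (r_i+r_j)·cross = 22.5·69.7500 = 1569.3750
edge 5: (9,26.5)→(5.5,18)  cross = 9·18 − 5.5·26.5 = 16.2500; (r_i+r_j)·cross = 14.5·16.2500 = 235.6250
Σcross = 459.0000 → A = |Σcross|/2 = 229.5000 mm²
Σ(r_i+r_j)·cross = 15991.5000 → first moment M = |Σ|/6 = 2665.2500
R_c = M/A = 2665.2500/229.5000 = 11.6133 mm
θ = 321° = 5.602507 rad
V = θ·R_c·A = 5.602507·11.6133·229.5000 = 14932.082 mm³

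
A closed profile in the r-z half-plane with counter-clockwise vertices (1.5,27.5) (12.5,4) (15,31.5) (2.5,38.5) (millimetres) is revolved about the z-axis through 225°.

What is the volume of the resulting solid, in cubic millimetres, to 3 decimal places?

Volume = 8653.615 mm³

Profile (r,z), 4 vertices: (1.5,27.5) (12.5,4) (15,31.5) (2.5,38.5)
edge 0: (1.5,27.5)→(12.5,4)  cross = 1.5·4 − 12.5·27.5 = -337.7500; (r_i+r_j)·cross = 14·-337.7500 = -4728.5000
edge 1: (12.5,4)→(15,31.5)  cross = 12.5·31.5 − 15·4 = 333.7500; (r_i+r_j)·cross = 27.5·333.7500 = 9178.1250
edge 2: (15,31.5)→(2.5,38.5)  cross = 15·38.5 − 2.5·31.5 = 498.7500; (r_i+r_j)·cross = 17.5·498.7500 = 8728.1250
edge 3: (2.5,38.5)→(1.5,27.5)  cross = 2.5·27.5 − 1.5·38.5 = 11.0000; (r_i+r_j)·cross = 4·11.0000 = 44.0000
Σcross = 505.7500 → A = |Σcross|/2 = 252.8750 mm²
Σ(r_i+r_j)·cross = 13221.7500 → first moment M = |Σ|/6 = 2203.6250
R_c = M/A = 2203.6250/252.8750 = 8.7143 mm
θ = 225° = 3.926991 rad
V = θ·R_c·A = 3.926991·8.7143·252.8750 = 8653.615 mm³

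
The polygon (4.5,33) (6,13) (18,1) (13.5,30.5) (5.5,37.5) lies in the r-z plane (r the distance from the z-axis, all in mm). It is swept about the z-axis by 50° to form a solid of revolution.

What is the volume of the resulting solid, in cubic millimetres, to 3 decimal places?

Profile (r,z), 5 vertices: (4.5,33) (6,13) (18,1) (13.5,30.5) (5.5,37.5)
edge 0: (4.5,33)→(6,13)  cross = 4.5·13 − 6·33 = -139.5000; (r_i+r_j)·cross = 10.5·-139.5000 = -1464.7500
edge 1: (6,13)→(18,1)  cross = 6·1 − 18·13 = -228.0000; (r_i+r_j)·cross = 24·-228.0000 = -5472.0000
edge 2: (18,1)→(13.5,30.5)  cross = 18·30.5 − 13.5·1 = 535.5000; (r_i+r_j)·cross = 31.5·535.5000 = 16868.2500
edge 3: (13.5,30.5)→(5.5,37.5)  cross = 13.5·37.5 − 5.5·30.5 = 338.5000; (r_i+r_j)·cross = 19·338.5000 = 6431.5000
edge 4: (5.5,37.5)→(4.5,33)  cross = 5.5·33 − 4.5·37.5 = 12.7500; (r_i+r_j)·cross = 10·12.7500 = 127.5000
Σcross = 519.2500 → A = |Σcross|/2 = 259.6250 mm²
Σ(r_i+r_j)·cross = 16490.5000 → first moment M = |Σ|/6 = 2748.4167
R_c = M/A = 2748.4167/259.6250 = 10.5861 mm
θ = 50° = 0.872665 rad
V = θ·R_c·A = 0.872665·10.5861·259.6250 = 2398.446 mm³

Volume = 2398.446 mm³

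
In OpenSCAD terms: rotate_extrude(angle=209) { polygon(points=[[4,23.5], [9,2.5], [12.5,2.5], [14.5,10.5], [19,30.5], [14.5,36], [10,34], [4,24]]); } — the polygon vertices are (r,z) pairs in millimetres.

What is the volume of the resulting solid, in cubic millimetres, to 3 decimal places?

Profile (r,z), 8 vertices: (4,23.5) (9,2.5) (12.5,2.5) (14.5,10.5) (19,30.5) (14.5,36) (10,34) (4,24)
edge 0: (4,23.5)→(9,2.5)  cross = 4·2.5 − 9·23.5 = -201.5000; (r_i+r_j)·cross = 13·-201.5000 = -2619.5000
edge 1: (9,2.5)→(12.5,2.5)  cross = 9·2.5 − 12.5·2.5 = -8.7500; (r_i+r_j)·cross = 21.5·-8.7500 = -188.1250
edge 2: (12.5,2.5)→(14.5,10.5)  cross = 12.5·10.5 − 14.5·2.5 = 95.0000; (r_i+r_j)·cross = 27·95.0000 = 2565.0000
edge 3: (14.5,10.5)→(19,30.5)  cross = 14.5·30.5 − 19·10.5 = 242.7500; (r_i+r_j)·cross = 33.5·242.7500 = 8132.1250
edge 4: (19,30.5)→(14.5,36)  cross = 19·36 − 14.5·30.5 = 241.7500; (r_i+r_j)·cross = 33.5·241.7500 = 8098.6250
edge 5: (14.5,36)→(10,34)  cross = 14.5·34 − 10·36 = 133.0000; (r_i+r_j)·cross = 24.5·133.0000 = 3258.5000
edge 6: (10,34)→(4,24)  cross = 10·24 − 4·34 = 104.0000; (r_i+r_j)·cross = 14·104.0000 = 1456.0000
edge 7: (4,24)→(4,23.5)  cross = 4·23.5 − 4·24 = -2.0000; (r_i+r_j)·cross = 8·-2.0000 = -16.0000
Σcross = 604.2500 → A = |Σcross|/2 = 302.1250 mm²
Σ(r_i+r_j)·cross = 20686.6250 → first moment M = |Σ|/6 = 3447.7708
R_c = M/A = 3447.7708/302.1250 = 11.4117 mm
θ = 209° = 3.647738 rad
V = θ·R_c·A = 3.647738·11.4117·302.1250 = 12576.565 mm³

Volume = 12576.565 mm³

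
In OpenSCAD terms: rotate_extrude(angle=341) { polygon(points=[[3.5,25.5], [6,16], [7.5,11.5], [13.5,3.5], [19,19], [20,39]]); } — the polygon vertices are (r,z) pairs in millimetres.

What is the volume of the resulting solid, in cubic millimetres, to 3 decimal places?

Volume = 24512.792 mm³

Profile (r,z), 6 vertices: (3.5,25.5) (6,16) (7.5,11.5) (13.5,3.5) (19,19) (20,39)
edge 0: (3.5,25.5)→(6,16)  cross = 3.5·16 − 6·25.5 = -97.0000; (r_i+r_j)·cross = 9.5·-97.0000 = -921.5000
edge 1: (6,16)→(7.5,11.5)  cross = 6·11.5 − 7.5·16 = -51.0000; (r_i+r_j)·cross = 13.5·-51.0000 = -688.5000
edge 2: (7.5,11.5)→(13.5,3.5)  cross = 7.5·3.5 − 13.5·11.5 = -129.0000; (r_i+r_j)·cross = 21·-129.0000 = -2709.0000
edge 3: (13.5,3.5)→(19,19)  cross = 13.5·19 − 19·3.5 = 190.0000; (r_i+r_j)·cross = 32.5·190.0000 = 6175.0000
edge 4: (19,19)→(20,39)  cross = 19·39 − 20·19 = 361.0000; (r_i+r_j)·cross = 39·361.0000 = 14079.0000
edge 5: (20,39)→(3.5,25.5)  cross = 20·25.5 − 3.5·39 = 373.5000; (r_i+r_j)·cross = 23.5·373.5000 = 8777.2500
Σcross = 647.5000 → A = |Σcross|/2 = 323.7500 mm²
Σ(r_i+r_j)·cross = 24712.2500 → first moment M = |Σ|/6 = 4118.7083
R_c = M/A = 4118.7083/323.7500 = 12.7219 mm
θ = 341° = 5.951573 rad
V = θ·R_c·A = 5.951573·12.7219·323.7500 = 24512.792 mm³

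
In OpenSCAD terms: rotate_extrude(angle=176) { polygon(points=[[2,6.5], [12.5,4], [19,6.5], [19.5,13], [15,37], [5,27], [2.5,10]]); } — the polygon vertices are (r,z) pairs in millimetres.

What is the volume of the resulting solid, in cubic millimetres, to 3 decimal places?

Volume = 13387.327 mm³

Profile (r,z), 7 vertices: (2,6.5) (12.5,4) (19,6.5) (19.5,13) (15,37) (5,27) (2.5,10)
edge 0: (2,6.5)→(12.5,4)  cross = 2·4 − 12.5·6.5 = -73.2500; (r_i+r_j)·cross = 14.5·-73.2500 = -1062.1250
edge 1: (12.5,4)→(19,6.5)  cross = 12.5·6.5 − 19·4 = 5.2500; (r_i+r_j)·cross = 31.5·5.2500 = 165.3750
edge 2: (19,6.5)→(19.5,13)  cross = 19·13 − 19.5·6.5 = 120.2500; (r_i+r_j)·cross = 38.5·120.2500 = 4629.6250
edge 3: (19.5,13)→(15,37)  cross = 19.5·37 − 15·13 = 526.5000; (r_i+r_j)·cross = 34.5·526.5000 = 18164.2500
edge 4: (15,37)→(5,27)  cross = 15·27 − 5·37 = 220.0000; (r_i+r_j)·cross = 20·220.0000 = 4400.0000
edge 5: (5,27)→(2.5,10)  cross = 5·10 − 2.5·27 = -17.5000; (r_i+r_j)·cross = 7.5·-17.5000 = -131.2500
edge 6: (2.5,10)→(2,6.5)  cross = 2.5·6.5 − 2·10 = -3.7500; (r_i+r_j)·cross = 4.5·-3.7500 = -16.8750
Σcross = 777.5000 → A = |Σcross|/2 = 388.7500 mm²
Σ(r_i+r_j)·cross = 26149.0000 → first moment M = |Σ|/6 = 4358.1667
R_c = M/A = 4358.1667/388.7500 = 11.2107 mm
θ = 176° = 3.071779 rad
V = θ·R_c·A = 3.071779·11.2107·388.7500 = 13387.327 mm³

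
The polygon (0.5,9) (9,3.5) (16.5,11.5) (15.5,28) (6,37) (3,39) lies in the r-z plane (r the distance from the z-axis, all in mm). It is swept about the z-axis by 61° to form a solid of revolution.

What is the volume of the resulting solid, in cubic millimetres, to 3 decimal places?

Profile (r,z), 6 vertices: (0.5,9) (9,3.5) (16.5,11.5) (15.5,28) (6,37) (3,39)
edge 0: (0.5,9)→(9,3.5)  cross = 0.5·3.5 − 9·9 = -79.2500; (r_i+r_j)·cross = 9.5·-79.2500 = -752.8750
edge 1: (9,3.5)→(16.5,11.5)  cross = 9·11.5 − 16.5·3.5 = 45.7500; (r_i+r_j)·cross = 25.5·45.7500 = 1166.6250
edge 2: (16.5,11.5)→(15.5,28)  cross = 16.5·28 − 15.5·11.5 = 283.7500; (r_i+r_j)·cross = 32·283.7500 = 9080.0000
edge 3: (15.5,28)→(6,37)  cross = 15.5·37 − 6·28 = 405.5000; (r_i+r_j)·cross = 21.5·405.5000 = 8718.2500
edge 4: (6,37)→(3,39)  cross = 6·39 − 3·37 = 123.0000; (r_i+r_j)·cross = 9·123.0000 = 1107.0000
edge 5: (3,39)→(0.5,9)  cross = 3·9 − 0.5·39 = 7.5000; (r_i+r_j)·cross = 3.5·7.5000 = 26.2500
Σcross = 786.2500 → A = |Σcross|/2 = 393.1250 mm²
Σ(r_i+r_j)·cross = 19345.2500 → first moment M = |Σ|/6 = 3224.2083
R_c = M/A = 3224.2083/393.1250 = 8.2015 mm
θ = 61° = 1.064651 rad
V = θ·R_c·A = 1.064651·8.2015·393.1250 = 3432.656 mm³

Volume = 3432.656 mm³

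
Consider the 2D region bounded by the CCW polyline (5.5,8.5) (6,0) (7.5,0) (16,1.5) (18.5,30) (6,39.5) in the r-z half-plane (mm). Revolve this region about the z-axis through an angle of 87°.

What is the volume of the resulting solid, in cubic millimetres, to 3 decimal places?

Profile (r,z), 6 vertices: (5.5,8.5) (6,0) (7.5,0) (16,1.5) (18.5,30) (6,39.5)
edge 0: (5.5,8.5)→(6,0)  cross = 5.5·0 − 6·8.5 = -51.0000; (r_i+r_j)·cross = 11.5·-51.0000 = -586.5000
edge 1: (6,0)→(7.5,0)  cross = 6·0 − 7.5·0 = 0.0000; (r_i+r_j)·cross = 13.5·0.0000 = 0.0000
edge 2: (7.5,0)→(16,1.5)  cross = 7.5·1.5 − 16·0 = 11.2500; (r_i+r_j)·cross = 23.5·11.2500 = 264.3750
edge 3: (16,1.5)→(18.5,30)  cross = 16·30 − 18.5·1.5 = 452.2500; (r_i+r_j)·cross = 34.5·452.2500 = 15602.6250
edge 4: (18.5,30)→(6,39.5)  cross = 18.5·39.5 − 6·30 = 550.7500; (r_i+r_j)·cross = 24.5·550.7500 = 13493.3750
edge 5: (6,39.5)→(5.5,8.5)  cross = 6·8.5 − 5.5·39.5 = -166.2500; (r_i+r_j)·cross = 11.5·-166.2500 = -1911.8750
Σcross = 797.0000 → A = |Σcross|/2 = 398.5000 mm²
Σ(r_i+r_j)·cross = 26862.0000 → first moment M = |Σ|/6 = 4477.0000
R_c = M/A = 4477.0000/398.5000 = 11.2346 mm
θ = 87° = 1.518436 rad
V = θ·R_c·A = 1.518436·11.2346·398.5000 = 6798.040 mm³

Volume = 6798.040 mm³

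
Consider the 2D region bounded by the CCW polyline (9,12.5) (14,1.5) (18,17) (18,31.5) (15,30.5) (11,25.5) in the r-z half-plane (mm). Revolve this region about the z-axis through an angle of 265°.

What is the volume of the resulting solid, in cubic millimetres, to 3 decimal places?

Profile (r,z), 6 vertices: (9,12.5) (14,1.5) (18,17) (18,31.5) (15,30.5) (11,25.5)
edge 0: (9,12.5)→(14,1.5)  cross = 9·1.5 − 14·12.5 = -161.5000; (r_i+r_j)·cross = 23·-161.5000 = -3714.5000
edge 1: (14,1.5)→(18,17)  cross = 14·17 − 18·1.5 = 211.0000; (r_i+r_j)·cross = 32·211.0000 = 6752.0000
edge 2: (18,17)→(18,31.5)  cross = 18·31.5 − 18·17 = 261.0000; (r_i+r_j)·cross = 36·261.0000 = 9396.0000
edge 3: (18,31.5)→(15,30.5)  cross = 18·30.5 − 15·31.5 = 76.5000; (r_i+r_j)·cross = 33·76.5000 = 2524.5000
edge 4: (15,30.5)→(11,25.5)  cross = 15·25.5 − 11·30.5 = 47.0000; (r_i+r_j)·cross = 26·47.0000 = 1222.0000
edge 5: (11,25.5)→(9,12.5)  cross = 11·12.5 − 9·25.5 = -92.0000; (r_i+r_j)·cross = 20·-92.0000 = -1840.0000
Σcross = 342.0000 → A = |Σcross|/2 = 171.0000 mm²
Σ(r_i+r_j)·cross = 14340.0000 → first moment M = |Σ|/6 = 2390.0000
R_c = M/A = 2390.0000/171.0000 = 13.9766 mm
θ = 265° = 4.625123 rad
V = θ·R_c·A = 4.625123·13.9766·171.0000 = 11054.043 mm³

Volume = 11054.043 mm³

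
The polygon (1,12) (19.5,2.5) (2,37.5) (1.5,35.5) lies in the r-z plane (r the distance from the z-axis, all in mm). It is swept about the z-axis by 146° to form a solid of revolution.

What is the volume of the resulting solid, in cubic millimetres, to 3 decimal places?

Profile (r,z), 4 vertices: (1,12) (19.5,2.5) (2,37.5) (1.5,35.5)
edge 0: (1,12)→(19.5,2.5)  cross = 1·2.5 − 19.5·12 = -231.5000; (r_i+r_j)·cross = 20.5·-231.5000 = -4745.7500
edge 1: (19.5,2.5)→(2,37.5)  cross = 19.5·37.5 − 2·2.5 = 726.2500; (r_i+r_j)·cross = 21.5·726.2500 = 15614.3750
edge 2: (2,37.5)→(1.5,35.5)  cross = 2·35.5 − 1.5·37.5 = 14.7500; (r_i+r_j)·cross = 3.5·14.7500 = 51.6250
edge 3: (1.5,35.5)→(1,12)  cross = 1.5·12 − 1·35.5 = -17.5000; (r_i+r_j)·cross = 2.5·-17.5000 = -43.7500
Σcross = 492.0000 → A = |Σcross|/2 = 246.0000 mm²
Σ(r_i+r_j)·cross = 10876.5000 → first moment M = |Σ|/6 = 1812.7500
R_c = M/A = 1812.7500/246.0000 = 7.3689 mm
θ = 146° = 2.548181 rad
V = θ·R_c·A = 2.548181·7.3689·246.0000 = 4619.215 mm³

Volume = 4619.215 mm³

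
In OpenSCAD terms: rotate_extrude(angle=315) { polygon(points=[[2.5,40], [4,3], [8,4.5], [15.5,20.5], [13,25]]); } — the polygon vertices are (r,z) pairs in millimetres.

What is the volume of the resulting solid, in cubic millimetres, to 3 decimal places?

Profile (r,z), 5 vertices: (2.5,40) (4,3) (8,4.5) (15.5,20.5) (13,25)
edge 0: (2.5,40)→(4,3)  cross = 2.5·3 − 4·40 = -152.5000; (r_i+r_j)·cross = 6.5·-152.5000 = -991.2500
edge 1: (4,3)→(8,4.5)  cross = 4·4.5 − 8·3 = -6.0000; (r_i+r_j)·cross = 12·-6.0000 = -72.0000
edge 2: (8,4.5)→(15.5,20.5)  cross = 8·20.5 − 15.5·4.5 = 94.2500; (r_i+r_j)·cross = 23.5·94.2500 = 2214.8750
edge 3: (15.5,20.5)→(13,25)  cross = 15.5·25 − 13·20.5 = 121.0000; (r_i+r_j)·cross = 28.5·121.0000 = 3448.5000
edge 4: (13,25)→(2.5,40)  cross = 13·40 − 2.5·25 = 457.5000; (r_i+r_j)·cross = 15.5·457.5000 = 7091.2500
Σcross = 514.2500 → A = |Σcross|/2 = 257.1250 mm²
Σ(r_i+r_j)·cross = 11691.3750 → first moment M = |Σ|/6 = 1948.5625
R_c = M/A = 1948.5625/257.1250 = 7.5783 mm
θ = 315° = 5.497787 rad
V = θ·R_c·A = 5.497787·7.5783·257.1250 = 10712.782 mm³

Volume = 10712.782 mm³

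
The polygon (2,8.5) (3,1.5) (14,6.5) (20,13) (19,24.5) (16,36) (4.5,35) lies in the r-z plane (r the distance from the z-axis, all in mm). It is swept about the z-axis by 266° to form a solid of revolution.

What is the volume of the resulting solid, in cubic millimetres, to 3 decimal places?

Profile (r,z), 7 vertices: (2,8.5) (3,1.5) (14,6.5) (20,13) (19,24.5) (16,36) (4.5,35)
edge 0: (2,8.5)→(3,1.5)  cross = 2·1.5 − 3·8.5 = -22.5000; (r_i+r_j)·cross = 5·-22.5000 = -112.5000
edge 1: (3,1.5)→(14,6.5)  cross = 3·6.5 − 14·1.5 = -1.5000; (r_i+r_j)·cross = 17·-1.5000 = -25.5000
edge 2: (14,6.5)→(20,13)  cross = 14·13 − 20·6.5 = 52.0000; (r_i+r_j)·cross = 34·52.0000 = 1768.0000
edge 3: (20,13)→(19,24.5)  cross = 20·24.5 − 19·13 = 243.0000; (r_i+r_j)·cross = 39·243.0000 = 9477.0000
edge 4: (19,24.5)→(16,36)  cross = 19·36 − 16·24.5 = 292.0000; (r_i+r_j)·cross = 35·292.0000 = 10220.0000
edge 5: (16,36)→(4.5,35)  cross = 16·35 − 4.5·36 = 398.0000; (r_i+r_j)·cross = 20.5·398.0000 = 8159.0000
edge 6: (4.5,35)→(2,8.5)  cross = 4.5·8.5 − 2·35 = -31.7500; (r_i+r_j)·cross = 6.5·-31.7500 = -206.3750
Σcross = 929.2500 → A = |Σcross|/2 = 464.6250 mm²
Σ(r_i+r_j)·cross = 29279.6250 → first moment M = |Σ|/6 = 4879.9375
R_c = M/A = 4879.9375/464.6250 = 10.5030 mm
θ = 266° = 4.642576 rad
V = θ·R_c·A = 4.642576·10.5030·464.6250 = 22655.480 mm³

Volume = 22655.480 mm³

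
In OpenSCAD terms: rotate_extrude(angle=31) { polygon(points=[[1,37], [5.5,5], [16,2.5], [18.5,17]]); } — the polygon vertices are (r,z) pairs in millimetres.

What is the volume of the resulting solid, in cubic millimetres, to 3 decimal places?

Volume = 1631.272 mm³

Profile (r,z), 4 vertices: (1,37) (5.5,5) (16,2.5) (18.5,17)
edge 0: (1,37)→(5.5,5)  cross = 1·5 − 5.5·37 = -198.5000; (r_i+r_j)·cross = 6.5·-198.5000 = -1290.2500
edge 1: (5.5,5)→(16,2.5)  cross = 5.5·2.5 − 16·5 = -66.2500; (r_i+r_j)·cross = 21.5·-66.2500 = -1424.3750
edge 2: (16,2.5)→(18.5,17)  cross = 16·17 − 18.5·2.5 = 225.7500; (r_i+r_j)·cross = 34.5·225.7500 = 7788.3750
edge 3: (18.5,17)→(1,37)  cross = 18.5·37 − 1·17 = 667.5000; (r_i+r_j)·cross = 19.5·667.5000 = 13016.2500
Σcross = 628.5000 → A = |Σcross|/2 = 314.2500 mm²
Σ(r_i+r_j)·cross = 18090.0000 → first moment M = |Σ|/6 = 3015.0000
R_c = M/A = 3015.0000/314.2500 = 9.5943 mm
θ = 31° = 0.541052 rad
V = θ·R_c·A = 0.541052·9.5943·314.2500 = 1631.272 mm³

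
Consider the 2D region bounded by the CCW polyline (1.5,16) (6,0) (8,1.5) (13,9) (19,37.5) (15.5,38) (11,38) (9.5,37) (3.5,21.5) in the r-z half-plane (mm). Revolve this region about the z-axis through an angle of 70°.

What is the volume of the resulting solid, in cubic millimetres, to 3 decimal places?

Volume = 4491.361 mm³

Profile (r,z), 9 vertices: (1.5,16) (6,0) (8,1.5) (13,9) (19,37.5) (15.5,38) (11,38) (9.5,37) (3.5,21.5)
edge 0: (1.5,16)→(6,0)  cross = 1.5·0 − 6·16 = -96.0000; (r_i+r_j)·cross = 7.5·-96.0000 = -720.0000
edge 1: (6,0)→(8,1.5)  cross = 6·1.5 − 8·0 = 9.0000; (r_i+r_j)·cross = 14·9.0000 = 126.0000
edge 2: (8,1.5)→(13,9)  cross = 8·9 − 13·1.5 = 52.5000; (r_i+r_j)·cross = 21·52.5000 = 1102.5000
edge 3: (13,9)→(19,37.5)  cross = 13·37.5 − 19·9 = 316.5000; (r_i+r_j)·cross = 32·316.5000 = 10128.0000
edge 4: (19,37.5)→(15.5,38)  cross = 19·38 − 15.5·37.5 = 140.7500; (r_i+r_j)·cross = 34.5·140.7500 = 4855.8750
edge 5: (15.5,38)→(11,38)  cross = 15.5·38 − 11·38 = 171.0000; (r_i+r_j)·cross = 26.5·171.0000 = 4531.5000
edge 6: (11,38)→(9.5,37)  cross = 11·37 − 9.5·38 = 46.0000; (r_i+r_j)·cross = 20.5·46.0000 = 943.0000
edge 7: (9.5,37)→(3.5,21.5)  cross = 9.5·21.5 − 3.5·37 = 74.7500; (r_i+r_j)·cross = 13·74.7500 = 971.7500
edge 8: (3.5,21.5)→(1.5,16)  cross = 3.5·16 − 1.5·21.5 = 23.7500; (r_i+r_j)·cross = 5·23.7500 = 118.7500
Σcross = 738.2500 → A = |Σcross|/2 = 369.1250 mm²
Σ(r_i+r_j)·cross = 22057.3750 → first moment M = |Σ|/6 = 3676.2292
R_c = M/A = 3676.2292/369.1250 = 9.9593 mm
θ = 70° = 1.221730 rad
V = θ·R_c·A = 1.221730·9.9593·369.1250 = 4491.361 mm³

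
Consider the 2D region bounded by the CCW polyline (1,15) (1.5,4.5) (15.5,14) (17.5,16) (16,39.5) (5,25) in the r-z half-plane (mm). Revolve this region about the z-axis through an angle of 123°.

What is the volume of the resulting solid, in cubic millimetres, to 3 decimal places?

Volume = 6568.578 mm³

Profile (r,z), 6 vertices: (1,15) (1.5,4.5) (15.5,14) (17.5,16) (16,39.5) (5,25)
edge 0: (1,15)→(1.5,4.5)  cross = 1·4.5 − 1.5·15 = -18.0000; (r_i+r_j)·cross = 2.5·-18.0000 = -45.0000
edge 1: (1.5,4.5)→(15.5,14)  cross = 1.5·14 − 15.5·4.5 = -48.7500; (r_i+r_j)·cross = 17·-48.7500 = -828.7500
edge 2: (15.5,14)→(17.5,16)  cross = 15.5·16 − 17.5·14 = 3.0000; (r_i+r_j)·cross = 33·3.0000 = 99.0000
edge 3: (17.5,16)→(16,39.5)  cross = 17.5·39.5 − 16·16 = 435.2500; (r_i+r_j)·cross = 33.5·435.2500 = 14580.8750
edge 4: (16,39.5)→(5,25)  cross = 16·25 − 5·39.5 = 202.5000; (r_i+r_j)·cross = 21·202.5000 = 4252.5000
edge 5: (5,25)→(1,15)  cross = 5·15 − 1·25 = 50.0000; (r_i+r_j)·cross = 6·50.0000 = 300.0000
Σcross = 624.0000 → A = |Σcross|/2 = 312.0000 mm²
Σ(r_i+r_j)·cross = 18358.6250 → first moment M = |Σ|/6 = 3059.7708
R_c = M/A = 3059.7708/312.0000 = 9.8070 mm
θ = 123° = 2.146755 rad
V = θ·R_c·A = 2.146755·9.8070·312.0000 = 6568.578 mm³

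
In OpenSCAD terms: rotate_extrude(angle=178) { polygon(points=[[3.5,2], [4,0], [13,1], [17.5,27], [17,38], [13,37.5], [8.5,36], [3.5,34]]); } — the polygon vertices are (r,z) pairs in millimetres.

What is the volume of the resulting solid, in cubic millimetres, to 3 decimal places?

Volume = 13448.132 mm³

Profile (r,z), 8 vertices: (3.5,2) (4,0) (13,1) (17.5,27) (17,38) (13,37.5) (8.5,36) (3.5,34)
edge 0: (3.5,2)→(4,0)  cross = 3.5·0 − 4·2 = -8.0000; (r_i+r_j)·cross = 7.5·-8.0000 = -60.0000
edge 1: (4,0)→(13,1)  cross = 4·1 − 13·0 = 4.0000; (r_i+r_j)·cross = 17·4.0000 = 68.0000
edge 2: (13,1)→(17.5,27)  cross = 13·27 − 17.5·1 = 333.5000; (r_i+r_j)·cross = 30.5·333.5000 = 10171.7500
edge 3: (17.5,27)→(17,38)  cross = 17.5·38 − 17·27 = 206.0000; (r_i+r_j)·cross = 34.5·206.0000 = 7107.0000
edge 4: (17,38)→(13,37.5)  cross = 17·37.5 − 13·38 = 143.5000; (r_i+r_j)·cross = 30·143.5000 = 4305.0000
edge 5: (13,37.5)→(8.5,36)  cross = 13·36 − 8.5·37.5 = 149.2500; (r_i+r_j)·cross = 21.5·149.2500 = 3208.8750
edge 6: (8.5,36)→(3.5,34)  cross = 8.5·34 − 3.5·36 = 163.0000; (r_i+r_j)·cross = 12·163.0000 = 1956.0000
edge 7: (3.5,34)→(3.5,2)  cross = 3.5·2 − 3.5·34 = -112.0000; (r_i+r_j)·cross = 7·-112.0000 = -784.0000
Σcross = 879.2500 → A = |Σcross|/2 = 439.6250 mm²
Σ(r_i+r_j)·cross = 25972.6250 → first moment M = |Σ|/6 = 4328.7708
R_c = M/A = 4328.7708/439.6250 = 9.8465 mm
θ = 178° = 3.106686 rad
V = θ·R_c·A = 3.106686·9.8465·439.6250 = 13448.132 mm³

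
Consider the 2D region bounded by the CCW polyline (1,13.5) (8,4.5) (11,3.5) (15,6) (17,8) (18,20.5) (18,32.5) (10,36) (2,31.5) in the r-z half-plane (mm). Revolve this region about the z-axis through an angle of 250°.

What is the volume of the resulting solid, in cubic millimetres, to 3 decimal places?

Profile (r,z), 9 vertices: (1,13.5) (8,4.5) (11,3.5) (15,6) (17,8) (18,20.5) (18,32.5) (10,36) (2,31.5)
edge 0: (1,13.5)→(8,4.5)  cross = 1·4.5 − 8·13.5 = -103.5000; (r_i+r_j)·cross = 9·-103.5000 = -931.5000
edge 1: (8,4.5)→(11,3.5)  cross = 8·3.5 − 11·4.5 = -21.5000; (r_i+r_j)·cross = 19·-21.5000 = -408.5000
edge 2: (11,3.5)→(15,6)  cross = 11·6 − 15·3.5 = 13.5000; (r_i+r_j)·cross = 26·13.5000 = 351.0000
edge 3: (15,6)→(17,8)  cross = 15·8 − 17·6 = 18.0000; (r_i+r_j)·cross = 32·18.0000 = 576.0000
edge 4: (17,8)→(18,20.5)  cross = 17·20.5 − 18·8 = 204.5000; (r_i+r_j)·cross = 35·204.5000 = 7157.5000
edge 5: (18,20.5)→(18,32.5)  cross = 18·32.5 − 18·20.5 = 216.0000; (r_i+r_j)·cross = 36·216.0000 = 7776.0000
edge 6: (18,32.5)→(10,36)  cross = 18·36 − 10·32.5 = 323.0000; (r_i+r_j)·cross = 28·323.0000 = 9044.0000
edge 7: (10,36)→(2,31.5)  cross = 10·31.5 − 2·36 = 243.0000; (r_i+r_j)·cross = 12·243.0000 = 2916.0000
edge 8: (2,31.5)→(1,13.5)  cross = 2·13.5 − 1·31.5 = -4.5000; (r_i+r_j)·cross = 3·-4.5000 = -13.5000
Σcross = 888.5000 → A = |Σcross|/2 = 444.2500 mm²
Σ(r_i+r_j)·cross = 26467.0000 → first moment M = |Σ|/6 = 4411.1667
R_c = M/A = 4411.1667/444.2500 = 9.9295 mm
θ = 250° = 4.363323 rad
V = θ·R_c·A = 4.363323·9.9295·444.2500 = 19247.346 mm³

Volume = 19247.346 mm³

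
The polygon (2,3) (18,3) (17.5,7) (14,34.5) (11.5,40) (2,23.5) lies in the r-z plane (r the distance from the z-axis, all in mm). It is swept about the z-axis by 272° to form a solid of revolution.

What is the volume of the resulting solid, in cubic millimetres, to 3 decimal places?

Volume = 19105.986 mm³

Profile (r,z), 6 vertices: (2,3) (18,3) (17.5,7) (14,34.5) (11.5,40) (2,23.5)
edge 0: (2,3)→(18,3)  cross = 2·3 − 18·3 = -48.0000; (r_i+r_j)·cross = 20·-48.0000 = -960.0000
edge 1: (18,3)→(17.5,7)  cross = 18·7 − 17.5·3 = 73.5000; (r_i+r_j)·cross = 35.5·73.5000 = 2609.2500
edge 2: (17.5,7)→(14,34.5)  cross = 17.5·34.5 − 14·7 = 505.7500; (r_i+r_j)·cross = 31.5·505.7500 = 15931.1250
edge 3: (14,34.5)→(11.5,40)  cross = 14·40 − 11.5·34.5 = 163.2500; (r_i+r_j)·cross = 25.5·163.2500 = 4162.8750
edge 4: (11.5,40)→(2,23.5)  cross = 11.5·23.5 − 2·40 = 190.2500; (r_i+r_j)·cross = 13.5·190.2500 = 2568.3750
edge 5: (2,23.5)→(2,3)  cross = 2·3 − 2·23.5 = -41.0000; (r_i+r_j)·cross = 4·-41.0000 = -164.0000
Σcross = 843.7500 → A = |Σcross|/2 = 421.8750 mm²
Σ(r_i+r_j)·cross = 24147.6250 → first moment M = |Σ|/6 = 4024.6042
R_c = M/A = 4024.6042/421.8750 = 9.5398 mm
θ = 272° = 4.747296 rad
V = θ·R_c·A = 4.747296·9.5398·421.8750 = 19105.986 mm³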